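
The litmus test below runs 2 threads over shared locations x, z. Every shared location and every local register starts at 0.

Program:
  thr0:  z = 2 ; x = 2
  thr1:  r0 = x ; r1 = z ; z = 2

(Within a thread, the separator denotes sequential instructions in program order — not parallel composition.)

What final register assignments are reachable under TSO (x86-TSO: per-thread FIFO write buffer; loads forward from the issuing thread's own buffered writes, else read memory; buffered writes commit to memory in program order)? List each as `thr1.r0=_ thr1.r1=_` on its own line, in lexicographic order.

thr1.r0=0 thr1.r1=0
thr1.r0=0 thr1.r1=2
thr1.r0=2 thr1.r1=2

outcome vector order: (thr1.r0,thr1.r1)
|TSO outcomes| = 3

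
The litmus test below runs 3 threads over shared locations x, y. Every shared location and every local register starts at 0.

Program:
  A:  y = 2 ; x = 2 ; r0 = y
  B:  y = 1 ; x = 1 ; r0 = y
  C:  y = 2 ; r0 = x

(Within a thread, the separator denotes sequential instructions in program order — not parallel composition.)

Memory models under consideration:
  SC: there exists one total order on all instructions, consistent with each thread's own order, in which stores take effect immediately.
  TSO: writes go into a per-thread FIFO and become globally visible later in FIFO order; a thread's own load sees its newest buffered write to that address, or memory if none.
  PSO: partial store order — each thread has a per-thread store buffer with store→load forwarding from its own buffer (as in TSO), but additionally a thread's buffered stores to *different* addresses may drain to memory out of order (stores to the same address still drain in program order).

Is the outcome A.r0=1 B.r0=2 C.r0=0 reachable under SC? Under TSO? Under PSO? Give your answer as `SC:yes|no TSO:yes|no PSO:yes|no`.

SC:no TSO:yes PSO:yes

outcome vector order: (A.r0,B.r0,C.r0)
[SC] allowed = {1/1/0 1/1/1 1/1/2 1/2/1 1/2/2 2/1/0 2/1/1 2/1/2 2/2/0 2/2/1 2/2/2}
[TSO] allowed = {1/1/0 1/1/1 1/1/2 1/2/0 1/2/1 1/2/2 2/1/0 2/1/1 2/1/2 2/2/0 2/2/1 2/2/2}
[PSO] allowed = {1/1/0 1/1/1 1/1/2 1/2/0 1/2/1 1/2/2 2/1/0 2/1/1 2/1/2 2/2/0 2/2/1 2/2/2}
target 1/2/0 ∈ {TSO,PSO}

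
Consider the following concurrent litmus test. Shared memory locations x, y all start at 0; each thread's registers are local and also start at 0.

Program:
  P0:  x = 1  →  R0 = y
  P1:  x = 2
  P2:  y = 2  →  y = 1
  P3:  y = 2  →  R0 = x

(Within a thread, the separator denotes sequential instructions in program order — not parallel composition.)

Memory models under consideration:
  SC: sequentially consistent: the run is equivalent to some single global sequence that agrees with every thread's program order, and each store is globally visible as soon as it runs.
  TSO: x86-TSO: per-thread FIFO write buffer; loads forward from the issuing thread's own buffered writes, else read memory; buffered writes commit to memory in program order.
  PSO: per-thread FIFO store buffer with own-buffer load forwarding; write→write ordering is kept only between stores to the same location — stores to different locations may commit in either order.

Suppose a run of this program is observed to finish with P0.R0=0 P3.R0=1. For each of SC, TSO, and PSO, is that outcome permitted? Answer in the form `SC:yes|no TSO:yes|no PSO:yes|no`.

outcome vector order: (P0.R0,P3.R0)
under SC → 01 02 10 11 12 20 21 22
under TSO → 00 01 02 10 11 12 20 21 22
under PSO → 00 01 02 10 11 12 20 21 22
target 01 ∈ {SC,TSO,PSO}

SC:yes TSO:yes PSO:yes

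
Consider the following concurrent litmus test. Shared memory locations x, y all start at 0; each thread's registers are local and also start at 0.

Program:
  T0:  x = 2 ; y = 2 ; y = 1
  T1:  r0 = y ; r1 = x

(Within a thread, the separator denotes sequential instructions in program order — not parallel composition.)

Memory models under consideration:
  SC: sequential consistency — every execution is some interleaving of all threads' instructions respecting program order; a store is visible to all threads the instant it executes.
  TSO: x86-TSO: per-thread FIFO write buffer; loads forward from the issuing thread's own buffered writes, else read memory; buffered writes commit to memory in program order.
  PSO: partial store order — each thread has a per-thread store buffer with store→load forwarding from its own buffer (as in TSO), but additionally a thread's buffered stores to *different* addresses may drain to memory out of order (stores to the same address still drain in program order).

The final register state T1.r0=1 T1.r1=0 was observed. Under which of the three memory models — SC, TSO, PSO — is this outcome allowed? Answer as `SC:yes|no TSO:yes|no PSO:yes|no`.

outcome vector order: (T1.r0,T1.r1)
[SC] allowed = {<0 0>; <0 2>; <1 2>; <2 2>}
[TSO] allowed = {<0 0>; <0 2>; <1 2>; <2 2>}
[PSO] allowed = {<0 0>; <0 2>; <1 0>; <1 2>; <2 0>; <2 2>}
target <1 0> ∈ {PSO}

SC:no TSO:no PSO:yes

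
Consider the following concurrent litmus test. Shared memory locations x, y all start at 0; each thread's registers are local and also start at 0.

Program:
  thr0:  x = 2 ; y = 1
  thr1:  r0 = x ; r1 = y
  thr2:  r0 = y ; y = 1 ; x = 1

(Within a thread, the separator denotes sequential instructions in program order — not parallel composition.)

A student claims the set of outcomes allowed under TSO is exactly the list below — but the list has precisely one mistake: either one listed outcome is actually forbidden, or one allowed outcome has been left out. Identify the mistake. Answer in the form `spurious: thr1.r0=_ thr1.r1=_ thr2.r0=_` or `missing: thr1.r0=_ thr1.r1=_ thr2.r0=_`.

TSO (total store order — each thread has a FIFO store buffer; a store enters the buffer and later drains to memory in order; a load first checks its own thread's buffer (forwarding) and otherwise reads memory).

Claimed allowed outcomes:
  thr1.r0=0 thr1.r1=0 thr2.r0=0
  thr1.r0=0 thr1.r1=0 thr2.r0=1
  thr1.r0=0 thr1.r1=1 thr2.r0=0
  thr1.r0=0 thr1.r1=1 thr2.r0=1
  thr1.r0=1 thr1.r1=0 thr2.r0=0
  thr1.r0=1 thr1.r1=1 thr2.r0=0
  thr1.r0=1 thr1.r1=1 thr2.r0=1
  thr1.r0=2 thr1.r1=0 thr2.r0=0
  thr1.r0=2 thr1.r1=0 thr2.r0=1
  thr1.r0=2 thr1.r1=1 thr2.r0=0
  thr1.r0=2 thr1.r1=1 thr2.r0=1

spurious: thr1.r0=1 thr1.r1=0 thr2.r0=0

outcome vector order: (thr1.r0,thr1.r1,thr2.r0)
TSO (10): 0/0/0 0/0/1 0/1/0 0/1/1 1/1/0 1/1/1 2/0/0 2/0/1 2/1/0 2/1/1
claimed∖TSO = {1/0/0}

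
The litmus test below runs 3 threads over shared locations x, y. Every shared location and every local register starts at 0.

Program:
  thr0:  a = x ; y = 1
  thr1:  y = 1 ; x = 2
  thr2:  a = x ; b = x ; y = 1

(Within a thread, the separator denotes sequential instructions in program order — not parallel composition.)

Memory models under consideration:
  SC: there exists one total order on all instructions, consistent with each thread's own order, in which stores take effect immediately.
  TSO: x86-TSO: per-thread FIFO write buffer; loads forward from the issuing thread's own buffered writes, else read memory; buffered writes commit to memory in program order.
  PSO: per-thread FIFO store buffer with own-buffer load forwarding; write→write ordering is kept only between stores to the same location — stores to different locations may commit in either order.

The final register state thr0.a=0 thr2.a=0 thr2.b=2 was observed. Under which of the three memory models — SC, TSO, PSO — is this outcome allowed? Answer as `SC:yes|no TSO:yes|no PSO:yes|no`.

SC:yes TSO:yes PSO:yes

outcome vector order: (thr0.a,thr2.a,thr2.b)
under SC → 0/0/0, 0/0/2, 0/2/2, 2/0/0, 2/0/2, 2/2/2
under TSO → 0/0/0, 0/0/2, 0/2/2, 2/0/0, 2/0/2, 2/2/2
under PSO → 0/0/0, 0/0/2, 0/2/2, 2/0/0, 2/0/2, 2/2/2
target 0/0/2 ∈ {SC,TSO,PSO}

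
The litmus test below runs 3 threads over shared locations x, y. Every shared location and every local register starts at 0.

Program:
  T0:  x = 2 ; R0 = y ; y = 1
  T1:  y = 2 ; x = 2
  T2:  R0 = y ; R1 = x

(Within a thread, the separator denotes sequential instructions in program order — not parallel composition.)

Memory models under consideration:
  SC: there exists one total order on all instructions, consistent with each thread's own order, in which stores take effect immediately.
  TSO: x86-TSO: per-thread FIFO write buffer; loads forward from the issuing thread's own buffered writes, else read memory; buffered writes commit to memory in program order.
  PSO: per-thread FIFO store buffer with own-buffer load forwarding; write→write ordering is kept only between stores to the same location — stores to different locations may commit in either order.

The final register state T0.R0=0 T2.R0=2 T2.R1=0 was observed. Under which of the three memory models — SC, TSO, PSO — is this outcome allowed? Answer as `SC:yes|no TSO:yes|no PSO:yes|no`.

SC:no TSO:yes PSO:yes

outcome vector order: (T0.R0,T2.R0,T2.R1)
SC (9): <0 0 0> <0 0 2> <0 1 2> <0 2 2> <2 0 0> <2 0 2> <2 1 2> <2 2 0> <2 2 2>
TSO (10): <0 0 0> <0 0 2> <0 1 2> <0 2 0> <0 2 2> <2 0 0> <2 0 2> <2 1 2> <2 2 0> <2 2 2>
PSO (12): <0 0 0> <0 0 2> <0 1 0> <0 1 2> <0 2 0> <0 2 2> <2 0 0> <2 0 2> <2 1 0> <2 1 2> <2 2 0> <2 2 2>
target <0 2 0> ∈ {TSO,PSO}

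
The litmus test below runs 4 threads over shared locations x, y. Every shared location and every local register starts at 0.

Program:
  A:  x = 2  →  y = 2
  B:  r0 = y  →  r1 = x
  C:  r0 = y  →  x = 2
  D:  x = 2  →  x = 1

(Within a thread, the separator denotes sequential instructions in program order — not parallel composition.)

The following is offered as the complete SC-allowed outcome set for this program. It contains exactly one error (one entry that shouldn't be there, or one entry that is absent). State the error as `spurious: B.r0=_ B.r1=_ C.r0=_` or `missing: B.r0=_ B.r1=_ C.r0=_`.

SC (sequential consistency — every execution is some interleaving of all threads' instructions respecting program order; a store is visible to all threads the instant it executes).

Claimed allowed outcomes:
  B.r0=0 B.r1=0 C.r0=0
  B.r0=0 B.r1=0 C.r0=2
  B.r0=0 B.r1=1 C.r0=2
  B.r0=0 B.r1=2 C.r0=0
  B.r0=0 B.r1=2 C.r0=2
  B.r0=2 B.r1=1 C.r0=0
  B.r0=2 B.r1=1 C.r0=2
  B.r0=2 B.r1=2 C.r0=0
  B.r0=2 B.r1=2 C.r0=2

missing: B.r0=0 B.r1=1 C.r0=0

outcome vector order: (B.r0,B.r1,C.r0)
under SC → <0 0 0> <0 0 2> <0 1 0> <0 1 2> <0 2 0> <0 2 2> <2 1 0> <2 1 2> <2 2 0> <2 2 2>
SC∖claimed = {<0 1 0>}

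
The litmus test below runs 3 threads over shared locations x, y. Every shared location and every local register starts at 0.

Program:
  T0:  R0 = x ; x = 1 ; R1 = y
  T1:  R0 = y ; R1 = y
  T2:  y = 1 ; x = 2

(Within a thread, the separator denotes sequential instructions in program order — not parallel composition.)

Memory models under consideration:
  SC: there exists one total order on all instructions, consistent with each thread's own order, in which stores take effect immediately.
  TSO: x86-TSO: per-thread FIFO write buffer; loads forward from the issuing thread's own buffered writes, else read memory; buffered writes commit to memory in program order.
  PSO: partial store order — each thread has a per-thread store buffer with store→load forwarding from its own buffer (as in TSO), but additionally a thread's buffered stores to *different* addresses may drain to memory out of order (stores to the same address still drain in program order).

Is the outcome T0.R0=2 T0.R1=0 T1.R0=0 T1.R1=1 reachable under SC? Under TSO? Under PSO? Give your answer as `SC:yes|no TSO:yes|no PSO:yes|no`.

outcome vector order: (T0.R0,T0.R1,T1.R0,T1.R1)
SC: 9 outcomes — {0/0/0/0 0/0/0/1 0/0/1/1 0/1/0/0 0/1/0/1 0/1/1/1 2/1/0/0 2/1/0/1 2/1/1/1}
TSO: 9 outcomes — {0/0/0/0 0/0/0/1 0/0/1/1 0/1/0/0 0/1/0/1 0/1/1/1 2/1/0/0 2/1/0/1 2/1/1/1}
PSO: 12 outcomes — {0/0/0/0 0/0/0/1 0/0/1/1 0/1/0/0 0/1/0/1 0/1/1/1 2/0/0/0 2/0/0/1 2/0/1/1 2/1/0/0 2/1/0/1 2/1/1/1}
target 2/0/0/1 ∈ {PSO}

SC:no TSO:no PSO:yes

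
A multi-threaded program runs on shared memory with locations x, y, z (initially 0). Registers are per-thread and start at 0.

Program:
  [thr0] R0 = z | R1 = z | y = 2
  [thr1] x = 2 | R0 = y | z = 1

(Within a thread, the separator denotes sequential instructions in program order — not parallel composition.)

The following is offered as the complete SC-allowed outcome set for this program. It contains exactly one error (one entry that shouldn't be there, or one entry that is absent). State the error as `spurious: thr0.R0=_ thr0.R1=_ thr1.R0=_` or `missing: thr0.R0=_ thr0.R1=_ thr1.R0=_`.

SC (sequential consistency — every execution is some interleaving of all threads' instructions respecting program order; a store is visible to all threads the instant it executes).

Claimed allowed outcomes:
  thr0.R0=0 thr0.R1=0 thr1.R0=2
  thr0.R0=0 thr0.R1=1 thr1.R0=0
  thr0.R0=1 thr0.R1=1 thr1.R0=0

outcome vector order: (thr0.R0,thr0.R1,thr1.R0)
[SC] allowed = {<0 0 0> <0 0 2> <0 1 0> <1 1 0>}
SC∖claimed = {<0 0 0>}

missing: thr0.R0=0 thr0.R1=0 thr1.R0=0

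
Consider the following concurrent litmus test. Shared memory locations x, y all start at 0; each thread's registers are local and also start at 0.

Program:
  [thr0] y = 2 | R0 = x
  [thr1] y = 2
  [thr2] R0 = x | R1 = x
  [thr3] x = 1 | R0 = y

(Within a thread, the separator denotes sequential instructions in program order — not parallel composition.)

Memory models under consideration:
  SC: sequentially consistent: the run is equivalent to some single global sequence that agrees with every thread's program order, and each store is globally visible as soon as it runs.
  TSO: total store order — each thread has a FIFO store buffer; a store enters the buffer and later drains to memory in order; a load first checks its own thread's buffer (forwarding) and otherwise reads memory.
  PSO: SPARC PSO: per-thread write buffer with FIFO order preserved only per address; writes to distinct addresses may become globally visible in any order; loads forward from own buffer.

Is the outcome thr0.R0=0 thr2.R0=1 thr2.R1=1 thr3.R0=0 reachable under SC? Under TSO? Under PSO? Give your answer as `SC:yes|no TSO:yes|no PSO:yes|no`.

SC:no TSO:yes PSO:yes

outcome vector order: (thr0.R0,thr2.R0,thr2.R1,thr3.R0)
under SC → (0,0,0,2), (0,0,1,2), (0,1,1,2), (1,0,0,0), (1,0,0,2), (1,0,1,0), (1,0,1,2), (1,1,1,0), (1,1,1,2)
under TSO → (0,0,0,0), (0,0,0,2), (0,0,1,0), (0,0,1,2), (0,1,1,0), (0,1,1,2), (1,0,0,0), (1,0,0,2), (1,0,1,0), (1,0,1,2), (1,1,1,0), (1,1,1,2)
under PSO → (0,0,0,0), (0,0,0,2), (0,0,1,0), (0,0,1,2), (0,1,1,0), (0,1,1,2), (1,0,0,0), (1,0,0,2), (1,0,1,0), (1,0,1,2), (1,1,1,0), (1,1,1,2)
target (0,1,1,0) ∈ {TSO,PSO}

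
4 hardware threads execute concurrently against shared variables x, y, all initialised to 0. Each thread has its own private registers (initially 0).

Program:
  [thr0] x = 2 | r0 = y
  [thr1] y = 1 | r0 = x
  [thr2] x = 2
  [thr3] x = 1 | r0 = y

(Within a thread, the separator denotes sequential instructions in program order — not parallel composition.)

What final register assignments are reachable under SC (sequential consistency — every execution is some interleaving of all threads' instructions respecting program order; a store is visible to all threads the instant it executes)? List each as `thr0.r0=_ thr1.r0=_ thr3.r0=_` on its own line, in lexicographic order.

outcome vector order: (thr0.r0,thr1.r0,thr3.r0)
|SC outcomes| = 9

thr0.r0=0 thr1.r0=1 thr3.r0=0
thr0.r0=0 thr1.r0=1 thr3.r0=1
thr0.r0=0 thr1.r0=2 thr3.r0=0
thr0.r0=0 thr1.r0=2 thr3.r0=1
thr0.r0=1 thr1.r0=0 thr3.r0=1
thr0.r0=1 thr1.r0=1 thr3.r0=0
thr0.r0=1 thr1.r0=1 thr3.r0=1
thr0.r0=1 thr1.r0=2 thr3.r0=0
thr0.r0=1 thr1.r0=2 thr3.r0=1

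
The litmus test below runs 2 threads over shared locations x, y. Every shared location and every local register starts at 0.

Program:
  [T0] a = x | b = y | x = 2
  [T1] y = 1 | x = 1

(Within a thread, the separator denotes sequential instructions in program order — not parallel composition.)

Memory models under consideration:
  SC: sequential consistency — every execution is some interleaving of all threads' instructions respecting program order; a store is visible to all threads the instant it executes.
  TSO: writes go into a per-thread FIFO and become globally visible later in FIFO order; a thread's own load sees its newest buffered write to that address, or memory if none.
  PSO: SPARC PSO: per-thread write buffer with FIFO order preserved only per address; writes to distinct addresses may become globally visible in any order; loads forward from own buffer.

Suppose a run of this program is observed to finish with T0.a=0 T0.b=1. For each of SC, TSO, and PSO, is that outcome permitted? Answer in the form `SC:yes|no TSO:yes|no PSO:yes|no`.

outcome vector order: (T0.a,T0.b)
[SC] allowed = {00 01 11}
[TSO] allowed = {00 01 11}
[PSO] allowed = {00 01 10 11}
target 01 ∈ {SC,TSO,PSO}

SC:yes TSO:yes PSO:yes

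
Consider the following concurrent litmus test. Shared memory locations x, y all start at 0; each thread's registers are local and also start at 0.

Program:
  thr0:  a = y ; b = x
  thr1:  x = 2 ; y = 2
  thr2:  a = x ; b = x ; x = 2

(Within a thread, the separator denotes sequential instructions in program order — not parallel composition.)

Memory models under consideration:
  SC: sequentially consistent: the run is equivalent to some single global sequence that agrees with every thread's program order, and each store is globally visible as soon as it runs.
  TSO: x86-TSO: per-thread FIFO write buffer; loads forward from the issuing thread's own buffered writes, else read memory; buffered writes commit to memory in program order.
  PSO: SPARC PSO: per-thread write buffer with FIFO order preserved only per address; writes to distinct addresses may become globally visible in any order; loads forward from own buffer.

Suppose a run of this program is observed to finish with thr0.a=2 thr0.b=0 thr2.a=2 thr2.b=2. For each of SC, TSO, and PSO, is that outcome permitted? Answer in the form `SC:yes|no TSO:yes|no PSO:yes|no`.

SC:no TSO:no PSO:yes

outcome vector order: (thr0.a,thr0.b,thr2.a,thr2.b)
[SC] allowed = {(0,0,0,0); (0,0,0,2); (0,0,2,2); (0,2,0,0); (0,2,0,2); (0,2,2,2); (2,2,0,0); (2,2,0,2); (2,2,2,2)}
[TSO] allowed = {(0,0,0,0); (0,0,0,2); (0,0,2,2); (0,2,0,0); (0,2,0,2); (0,2,2,2); (2,2,0,0); (2,2,0,2); (2,2,2,2)}
[PSO] allowed = {(0,0,0,0); (0,0,0,2); (0,0,2,2); (0,2,0,0); (0,2,0,2); (0,2,2,2); (2,0,0,0); (2,0,0,2); (2,0,2,2); (2,2,0,0); (2,2,0,2); (2,2,2,2)}
target (2,0,2,2) ∈ {PSO}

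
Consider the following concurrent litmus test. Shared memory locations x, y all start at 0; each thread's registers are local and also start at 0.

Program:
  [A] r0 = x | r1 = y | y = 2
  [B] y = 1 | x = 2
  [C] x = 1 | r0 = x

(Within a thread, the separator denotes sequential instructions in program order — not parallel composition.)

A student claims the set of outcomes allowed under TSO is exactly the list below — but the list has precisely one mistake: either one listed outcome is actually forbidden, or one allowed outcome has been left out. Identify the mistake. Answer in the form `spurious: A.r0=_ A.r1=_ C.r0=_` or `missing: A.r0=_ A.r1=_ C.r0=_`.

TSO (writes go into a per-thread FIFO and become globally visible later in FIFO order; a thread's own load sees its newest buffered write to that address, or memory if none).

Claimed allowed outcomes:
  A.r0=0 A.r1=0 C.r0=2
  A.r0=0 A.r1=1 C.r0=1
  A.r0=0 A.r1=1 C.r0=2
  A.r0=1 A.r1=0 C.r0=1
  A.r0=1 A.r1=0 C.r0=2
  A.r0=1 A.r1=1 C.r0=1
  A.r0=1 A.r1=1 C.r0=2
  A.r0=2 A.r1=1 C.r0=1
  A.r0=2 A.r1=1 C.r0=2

outcome vector order: (A.r0,A.r1,C.r0)
TSO (10): 001 002 011 012 101 102 111 112 211 212
TSO∖claimed = {001}

missing: A.r0=0 A.r1=0 C.r0=1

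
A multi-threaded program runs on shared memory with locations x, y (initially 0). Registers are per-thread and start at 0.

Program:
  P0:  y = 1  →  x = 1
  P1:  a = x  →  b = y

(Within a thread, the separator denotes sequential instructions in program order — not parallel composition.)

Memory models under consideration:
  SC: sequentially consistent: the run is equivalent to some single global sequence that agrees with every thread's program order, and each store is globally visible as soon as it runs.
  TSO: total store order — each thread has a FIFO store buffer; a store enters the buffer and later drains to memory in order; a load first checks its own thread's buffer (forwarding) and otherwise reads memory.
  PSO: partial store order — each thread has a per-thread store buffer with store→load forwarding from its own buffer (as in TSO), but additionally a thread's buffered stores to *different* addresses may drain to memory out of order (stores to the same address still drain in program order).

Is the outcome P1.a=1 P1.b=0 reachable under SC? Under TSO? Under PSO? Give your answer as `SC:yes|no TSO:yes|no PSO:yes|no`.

outcome vector order: (P1.a,P1.b)
SC: 3 outcomes — {00, 01, 11}
TSO: 3 outcomes — {00, 01, 11}
PSO: 4 outcomes — {00, 01, 10, 11}
target 10 ∈ {PSO}

SC:no TSO:no PSO:yes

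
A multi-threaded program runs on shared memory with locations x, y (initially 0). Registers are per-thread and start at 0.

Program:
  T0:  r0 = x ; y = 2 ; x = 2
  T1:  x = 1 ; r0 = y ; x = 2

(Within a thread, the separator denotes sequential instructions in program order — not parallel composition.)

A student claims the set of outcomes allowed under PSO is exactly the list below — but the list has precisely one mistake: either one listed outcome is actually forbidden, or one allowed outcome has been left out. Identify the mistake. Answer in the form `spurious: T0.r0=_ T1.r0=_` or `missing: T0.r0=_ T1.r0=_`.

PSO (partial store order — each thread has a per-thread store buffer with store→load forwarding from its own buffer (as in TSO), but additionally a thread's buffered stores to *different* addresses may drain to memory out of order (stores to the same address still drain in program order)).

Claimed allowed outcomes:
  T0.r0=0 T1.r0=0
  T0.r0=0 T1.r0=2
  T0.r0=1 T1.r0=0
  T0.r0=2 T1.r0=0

missing: T0.r0=1 T1.r0=2

outcome vector order: (T0.r0,T1.r0)
PSO (5): (0,0) (0,2) (1,0) (1,2) (2,0)
PSO∖claimed = {(1,2)}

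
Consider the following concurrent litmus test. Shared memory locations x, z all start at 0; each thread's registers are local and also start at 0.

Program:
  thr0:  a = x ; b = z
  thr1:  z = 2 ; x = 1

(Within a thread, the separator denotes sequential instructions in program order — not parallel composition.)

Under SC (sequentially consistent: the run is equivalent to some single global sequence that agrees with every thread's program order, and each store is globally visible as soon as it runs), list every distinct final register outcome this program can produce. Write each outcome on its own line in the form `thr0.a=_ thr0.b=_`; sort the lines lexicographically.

thr0.a=0 thr0.b=0
thr0.a=0 thr0.b=2
thr0.a=1 thr0.b=2

outcome vector order: (thr0.a,thr0.b)
|SC outcomes| = 3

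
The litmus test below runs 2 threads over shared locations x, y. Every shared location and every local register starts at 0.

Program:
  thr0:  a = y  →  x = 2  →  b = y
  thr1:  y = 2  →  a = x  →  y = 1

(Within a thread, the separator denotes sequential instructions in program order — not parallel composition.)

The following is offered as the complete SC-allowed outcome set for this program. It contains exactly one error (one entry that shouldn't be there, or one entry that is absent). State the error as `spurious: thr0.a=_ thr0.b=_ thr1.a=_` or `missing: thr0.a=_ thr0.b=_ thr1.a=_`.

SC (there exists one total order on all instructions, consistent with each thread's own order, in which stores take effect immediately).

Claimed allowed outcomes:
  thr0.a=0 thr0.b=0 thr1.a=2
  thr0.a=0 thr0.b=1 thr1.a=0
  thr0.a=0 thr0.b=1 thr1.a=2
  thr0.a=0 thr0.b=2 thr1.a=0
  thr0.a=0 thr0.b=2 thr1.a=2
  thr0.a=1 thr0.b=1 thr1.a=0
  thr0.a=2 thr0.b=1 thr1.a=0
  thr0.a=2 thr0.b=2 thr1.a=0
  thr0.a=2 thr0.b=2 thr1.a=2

outcome vector order: (thr0.a,thr0.b,thr1.a)
SC: 10 outcomes — {(0,0,2); (0,1,0); (0,1,2); (0,2,0); (0,2,2); (1,1,0); (2,1,0); (2,1,2); (2,2,0); (2,2,2)}
SC∖claimed = {(2,1,2)}

missing: thr0.a=2 thr0.b=1 thr1.a=2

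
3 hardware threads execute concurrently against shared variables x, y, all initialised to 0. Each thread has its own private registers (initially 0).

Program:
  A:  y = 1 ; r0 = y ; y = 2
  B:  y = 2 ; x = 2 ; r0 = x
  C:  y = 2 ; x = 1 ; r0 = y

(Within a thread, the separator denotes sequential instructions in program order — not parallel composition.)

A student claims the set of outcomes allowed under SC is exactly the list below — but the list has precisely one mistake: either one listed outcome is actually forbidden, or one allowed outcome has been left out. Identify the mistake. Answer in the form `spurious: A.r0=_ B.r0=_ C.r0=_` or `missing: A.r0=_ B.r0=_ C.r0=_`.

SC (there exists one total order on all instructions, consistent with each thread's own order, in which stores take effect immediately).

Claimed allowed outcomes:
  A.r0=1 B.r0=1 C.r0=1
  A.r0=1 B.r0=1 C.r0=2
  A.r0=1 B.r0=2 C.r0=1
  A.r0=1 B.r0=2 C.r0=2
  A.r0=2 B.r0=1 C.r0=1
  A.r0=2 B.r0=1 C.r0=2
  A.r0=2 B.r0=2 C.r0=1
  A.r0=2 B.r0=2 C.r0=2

outcome vector order: (A.r0,B.r0,C.r0)
under SC → 1/1/1 1/1/2 1/2/1 1/2/2 2/1/2 2/2/1 2/2/2
claimed∖SC = {2/1/1}

spurious: A.r0=2 B.r0=1 C.r0=1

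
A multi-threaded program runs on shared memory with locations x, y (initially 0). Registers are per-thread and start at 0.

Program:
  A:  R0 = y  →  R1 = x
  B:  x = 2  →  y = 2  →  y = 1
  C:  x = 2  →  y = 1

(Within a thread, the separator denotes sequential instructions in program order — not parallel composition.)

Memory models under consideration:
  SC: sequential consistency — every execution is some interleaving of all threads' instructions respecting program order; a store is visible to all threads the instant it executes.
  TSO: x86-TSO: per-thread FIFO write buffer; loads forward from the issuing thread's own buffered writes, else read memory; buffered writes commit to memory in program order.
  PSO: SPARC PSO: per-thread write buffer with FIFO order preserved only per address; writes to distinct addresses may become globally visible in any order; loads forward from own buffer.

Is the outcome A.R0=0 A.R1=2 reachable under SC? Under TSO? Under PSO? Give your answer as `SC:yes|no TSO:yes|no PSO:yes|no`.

SC:yes TSO:yes PSO:yes

outcome vector order: (A.R0,A.R1)
[SC] allowed = {0/0; 0/2; 1/2; 2/2}
[TSO] allowed = {0/0; 0/2; 1/2; 2/2}
[PSO] allowed = {0/0; 0/2; 1/0; 1/2; 2/0; 2/2}
target 0/2 ∈ {SC,TSO,PSO}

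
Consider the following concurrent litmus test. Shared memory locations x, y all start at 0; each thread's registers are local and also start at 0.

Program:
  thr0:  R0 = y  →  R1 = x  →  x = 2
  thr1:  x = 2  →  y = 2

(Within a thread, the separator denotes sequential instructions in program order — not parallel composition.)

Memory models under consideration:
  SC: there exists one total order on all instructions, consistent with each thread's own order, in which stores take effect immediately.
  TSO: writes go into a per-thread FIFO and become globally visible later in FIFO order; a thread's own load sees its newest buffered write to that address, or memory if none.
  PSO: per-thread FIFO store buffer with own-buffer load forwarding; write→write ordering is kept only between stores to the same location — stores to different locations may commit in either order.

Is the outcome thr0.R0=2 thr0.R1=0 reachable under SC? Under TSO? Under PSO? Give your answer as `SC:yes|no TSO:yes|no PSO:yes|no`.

SC:no TSO:no PSO:yes

outcome vector order: (thr0.R0,thr0.R1)
SC (3): (0,0) (0,2) (2,2)
TSO (3): (0,0) (0,2) (2,2)
PSO (4): (0,0) (0,2) (2,0) (2,2)
target (2,0) ∈ {PSO}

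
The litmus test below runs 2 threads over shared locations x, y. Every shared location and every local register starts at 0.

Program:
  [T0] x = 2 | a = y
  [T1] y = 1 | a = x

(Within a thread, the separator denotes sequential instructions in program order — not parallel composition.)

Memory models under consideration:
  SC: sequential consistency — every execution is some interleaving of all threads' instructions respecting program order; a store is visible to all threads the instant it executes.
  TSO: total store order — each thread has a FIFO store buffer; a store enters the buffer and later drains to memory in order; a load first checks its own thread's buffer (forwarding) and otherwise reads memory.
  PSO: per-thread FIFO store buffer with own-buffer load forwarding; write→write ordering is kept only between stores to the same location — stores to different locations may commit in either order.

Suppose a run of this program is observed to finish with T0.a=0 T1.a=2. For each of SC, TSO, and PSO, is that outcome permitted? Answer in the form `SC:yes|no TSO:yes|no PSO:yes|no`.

SC:yes TSO:yes PSO:yes

outcome vector order: (T0.a,T1.a)
under SC → 0/2 1/0 1/2
under TSO → 0/0 0/2 1/0 1/2
under PSO → 0/0 0/2 1/0 1/2
target 0/2 ∈ {SC,TSO,PSO}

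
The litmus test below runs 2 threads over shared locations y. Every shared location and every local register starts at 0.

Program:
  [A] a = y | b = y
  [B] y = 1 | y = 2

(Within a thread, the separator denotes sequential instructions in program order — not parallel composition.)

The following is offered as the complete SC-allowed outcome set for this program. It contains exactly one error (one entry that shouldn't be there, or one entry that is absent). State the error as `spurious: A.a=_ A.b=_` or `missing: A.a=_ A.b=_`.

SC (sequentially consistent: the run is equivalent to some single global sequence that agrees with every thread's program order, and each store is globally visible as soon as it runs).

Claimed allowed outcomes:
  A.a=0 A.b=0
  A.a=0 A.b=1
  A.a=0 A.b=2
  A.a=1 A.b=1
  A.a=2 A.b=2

missing: A.a=1 A.b=2

outcome vector order: (A.a,A.b)
under SC → 0/0 0/1 0/2 1/1 1/2 2/2
SC∖claimed = {1/2}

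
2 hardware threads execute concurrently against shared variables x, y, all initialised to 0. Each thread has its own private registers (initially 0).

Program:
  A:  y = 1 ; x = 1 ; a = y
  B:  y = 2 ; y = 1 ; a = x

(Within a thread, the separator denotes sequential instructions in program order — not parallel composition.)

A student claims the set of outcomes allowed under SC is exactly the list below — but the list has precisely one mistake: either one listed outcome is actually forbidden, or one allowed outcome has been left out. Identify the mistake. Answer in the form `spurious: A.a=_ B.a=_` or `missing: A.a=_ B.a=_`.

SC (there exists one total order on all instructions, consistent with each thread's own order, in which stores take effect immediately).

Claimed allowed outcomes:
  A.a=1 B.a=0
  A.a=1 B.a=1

missing: A.a=2 B.a=1

outcome vector order: (A.a,B.a)
under SC → 1/0, 1/1, 2/1
SC∖claimed = {2/1}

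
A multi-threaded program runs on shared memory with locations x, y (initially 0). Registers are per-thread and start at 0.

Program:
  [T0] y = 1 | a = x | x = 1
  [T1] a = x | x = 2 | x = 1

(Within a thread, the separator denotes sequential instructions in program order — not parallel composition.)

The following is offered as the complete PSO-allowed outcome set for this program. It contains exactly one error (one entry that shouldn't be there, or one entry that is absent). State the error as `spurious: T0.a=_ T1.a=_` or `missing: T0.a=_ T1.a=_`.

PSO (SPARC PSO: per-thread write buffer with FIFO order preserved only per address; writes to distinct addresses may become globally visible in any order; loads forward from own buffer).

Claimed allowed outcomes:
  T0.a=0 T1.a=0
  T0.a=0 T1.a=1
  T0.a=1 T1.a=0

outcome vector order: (T0.a,T1.a)
PSO (4): <0 0>, <0 1>, <1 0>, <2 0>
PSO∖claimed = {<2 0>}

missing: T0.a=2 T1.a=0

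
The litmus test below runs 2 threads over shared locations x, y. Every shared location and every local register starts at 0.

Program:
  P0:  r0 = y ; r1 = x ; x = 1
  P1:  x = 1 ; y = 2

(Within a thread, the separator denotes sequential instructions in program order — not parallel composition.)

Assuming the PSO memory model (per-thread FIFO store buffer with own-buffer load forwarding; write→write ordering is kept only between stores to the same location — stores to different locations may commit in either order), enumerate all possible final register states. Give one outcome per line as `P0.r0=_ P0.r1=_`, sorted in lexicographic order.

P0.r0=0 P0.r1=0
P0.r0=0 P0.r1=1
P0.r0=2 P0.r1=0
P0.r0=2 P0.r1=1

outcome vector order: (P0.r0,P0.r1)
|PSO outcomes| = 4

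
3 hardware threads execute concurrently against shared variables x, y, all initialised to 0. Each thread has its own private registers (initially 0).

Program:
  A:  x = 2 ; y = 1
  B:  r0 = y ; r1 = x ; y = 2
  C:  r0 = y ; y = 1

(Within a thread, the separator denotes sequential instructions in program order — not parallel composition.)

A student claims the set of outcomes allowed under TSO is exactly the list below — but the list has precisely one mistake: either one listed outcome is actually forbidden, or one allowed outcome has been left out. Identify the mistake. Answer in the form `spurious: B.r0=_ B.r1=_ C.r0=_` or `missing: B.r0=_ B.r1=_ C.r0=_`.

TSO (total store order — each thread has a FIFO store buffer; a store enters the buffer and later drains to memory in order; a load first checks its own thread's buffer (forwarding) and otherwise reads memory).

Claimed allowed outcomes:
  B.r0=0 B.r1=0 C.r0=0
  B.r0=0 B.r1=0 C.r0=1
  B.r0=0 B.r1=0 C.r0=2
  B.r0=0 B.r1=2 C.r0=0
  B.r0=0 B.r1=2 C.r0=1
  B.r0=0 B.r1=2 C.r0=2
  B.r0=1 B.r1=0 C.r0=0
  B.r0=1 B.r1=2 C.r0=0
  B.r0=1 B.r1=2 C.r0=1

missing: B.r0=1 B.r1=2 C.r0=2

outcome vector order: (B.r0,B.r1,C.r0)
TSO (10): (0,0,0); (0,0,1); (0,0,2); (0,2,0); (0,2,1); (0,2,2); (1,0,0); (1,2,0); (1,2,1); (1,2,2)
TSO∖claimed = {(1,2,2)}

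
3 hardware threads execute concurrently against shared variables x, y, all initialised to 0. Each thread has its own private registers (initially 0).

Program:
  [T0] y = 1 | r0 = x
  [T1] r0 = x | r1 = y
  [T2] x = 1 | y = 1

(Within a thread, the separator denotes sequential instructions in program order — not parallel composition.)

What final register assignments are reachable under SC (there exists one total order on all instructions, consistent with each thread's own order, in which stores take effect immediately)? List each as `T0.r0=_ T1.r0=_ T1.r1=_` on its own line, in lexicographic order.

outcome vector order: (T0.r0,T1.r0,T1.r1)
|SC outcomes| = 7

T0.r0=0 T1.r0=0 T1.r1=0
T0.r0=0 T1.r0=0 T1.r1=1
T0.r0=0 T1.r0=1 T1.r1=1
T0.r0=1 T1.r0=0 T1.r1=0
T0.r0=1 T1.r0=0 T1.r1=1
T0.r0=1 T1.r0=1 T1.r1=0
T0.r0=1 T1.r0=1 T1.r1=1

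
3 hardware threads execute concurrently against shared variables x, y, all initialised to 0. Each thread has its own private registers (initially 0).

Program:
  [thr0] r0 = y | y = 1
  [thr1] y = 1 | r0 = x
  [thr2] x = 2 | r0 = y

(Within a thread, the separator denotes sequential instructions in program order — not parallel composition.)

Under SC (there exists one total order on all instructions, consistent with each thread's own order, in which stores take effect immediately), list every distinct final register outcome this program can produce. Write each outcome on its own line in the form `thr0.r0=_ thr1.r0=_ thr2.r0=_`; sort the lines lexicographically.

outcome vector order: (thr0.r0,thr1.r0,thr2.r0)
|SC outcomes| = 6

thr0.r0=0 thr1.r0=0 thr2.r0=1
thr0.r0=0 thr1.r0=2 thr2.r0=0
thr0.r0=0 thr1.r0=2 thr2.r0=1
thr0.r0=1 thr1.r0=0 thr2.r0=1
thr0.r0=1 thr1.r0=2 thr2.r0=0
thr0.r0=1 thr1.r0=2 thr2.r0=1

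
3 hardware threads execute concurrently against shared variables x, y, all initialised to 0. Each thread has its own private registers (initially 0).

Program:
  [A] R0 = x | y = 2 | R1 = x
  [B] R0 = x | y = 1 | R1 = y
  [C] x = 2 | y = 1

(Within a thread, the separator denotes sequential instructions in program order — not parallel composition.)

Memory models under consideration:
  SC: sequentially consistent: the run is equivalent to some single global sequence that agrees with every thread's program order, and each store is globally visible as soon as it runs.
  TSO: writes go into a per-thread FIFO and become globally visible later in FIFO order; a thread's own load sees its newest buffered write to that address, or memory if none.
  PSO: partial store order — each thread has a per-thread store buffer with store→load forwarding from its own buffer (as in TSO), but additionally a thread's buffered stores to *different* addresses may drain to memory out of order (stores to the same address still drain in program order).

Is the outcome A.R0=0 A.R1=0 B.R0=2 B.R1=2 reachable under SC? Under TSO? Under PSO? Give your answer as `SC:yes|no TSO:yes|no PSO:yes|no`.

outcome vector order: (A.R0,A.R1,B.R0,B.R1)
SC (11): 0001, 0002, 0021, 0201, 0202, 0221, 0222, 2201, 2202, 2221, 2222
TSO (12): 0001, 0002, 0021, 0022, 0201, 0202, 0221, 0222, 2201, 2202, 2221, 2222
PSO (12): 0001, 0002, 0021, 0022, 0201, 0202, 0221, 0222, 2201, 2202, 2221, 2222
target 0022 ∈ {TSO,PSO}

SC:no TSO:yes PSO:yes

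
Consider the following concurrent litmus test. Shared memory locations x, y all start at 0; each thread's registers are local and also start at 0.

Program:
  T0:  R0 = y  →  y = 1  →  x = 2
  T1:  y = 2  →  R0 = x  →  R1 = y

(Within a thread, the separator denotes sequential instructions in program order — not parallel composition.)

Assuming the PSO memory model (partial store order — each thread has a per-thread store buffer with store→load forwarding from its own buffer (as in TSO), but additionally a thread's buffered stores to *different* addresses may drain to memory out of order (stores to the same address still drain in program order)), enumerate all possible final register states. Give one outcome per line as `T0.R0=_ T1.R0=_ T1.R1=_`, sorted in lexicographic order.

T0.R0=0 T1.R0=0 T1.R1=1
T0.R0=0 T1.R0=0 T1.R1=2
T0.R0=0 T1.R0=2 T1.R1=1
T0.R0=0 T1.R0=2 T1.R1=2
T0.R0=2 T1.R0=0 T1.R1=1
T0.R0=2 T1.R0=0 T1.R1=2
T0.R0=2 T1.R0=2 T1.R1=1
T0.R0=2 T1.R0=2 T1.R1=2

outcome vector order: (T0.R0,T1.R0,T1.R1)
|PSO outcomes| = 8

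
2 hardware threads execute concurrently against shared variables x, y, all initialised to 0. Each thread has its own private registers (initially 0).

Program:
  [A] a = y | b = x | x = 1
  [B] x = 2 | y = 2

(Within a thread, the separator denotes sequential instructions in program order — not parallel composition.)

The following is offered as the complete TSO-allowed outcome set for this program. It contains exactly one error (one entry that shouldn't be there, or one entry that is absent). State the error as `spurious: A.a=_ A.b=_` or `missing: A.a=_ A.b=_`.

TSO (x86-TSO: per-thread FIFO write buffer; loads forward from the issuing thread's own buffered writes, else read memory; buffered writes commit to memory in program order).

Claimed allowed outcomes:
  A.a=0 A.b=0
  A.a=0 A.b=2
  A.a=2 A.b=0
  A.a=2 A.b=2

spurious: A.a=2 A.b=0

outcome vector order: (A.a,A.b)
under TSO → 0/0 0/2 2/2
claimed∖TSO = {2/0}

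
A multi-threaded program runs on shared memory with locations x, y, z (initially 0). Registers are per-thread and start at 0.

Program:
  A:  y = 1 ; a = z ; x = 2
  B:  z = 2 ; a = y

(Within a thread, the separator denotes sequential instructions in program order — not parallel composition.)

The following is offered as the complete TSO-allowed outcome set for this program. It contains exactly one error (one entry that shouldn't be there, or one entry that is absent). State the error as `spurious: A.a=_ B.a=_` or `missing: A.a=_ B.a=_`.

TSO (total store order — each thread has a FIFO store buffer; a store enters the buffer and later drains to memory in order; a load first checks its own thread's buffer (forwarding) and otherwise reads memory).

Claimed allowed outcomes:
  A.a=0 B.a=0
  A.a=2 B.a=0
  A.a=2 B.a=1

outcome vector order: (A.a,B.a)
TSO: 4 outcomes — {(0,0); (0,1); (2,0); (2,1)}
TSO∖claimed = {(0,1)}

missing: A.a=0 B.a=1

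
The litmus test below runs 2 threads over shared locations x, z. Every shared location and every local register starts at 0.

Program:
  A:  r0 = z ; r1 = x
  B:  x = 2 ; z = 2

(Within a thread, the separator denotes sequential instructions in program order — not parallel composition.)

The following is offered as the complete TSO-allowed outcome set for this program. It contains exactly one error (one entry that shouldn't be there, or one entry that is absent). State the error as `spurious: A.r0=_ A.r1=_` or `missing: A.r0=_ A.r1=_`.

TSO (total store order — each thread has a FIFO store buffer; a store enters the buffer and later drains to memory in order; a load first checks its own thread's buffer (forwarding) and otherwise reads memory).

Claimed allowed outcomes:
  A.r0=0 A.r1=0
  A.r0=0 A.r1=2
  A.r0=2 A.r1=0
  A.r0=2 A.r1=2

spurious: A.r0=2 A.r1=0

outcome vector order: (A.r0,A.r1)
TSO: 3 outcomes — {<0 0>; <0 2>; <2 2>}
claimed∖TSO = {<2 0>}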